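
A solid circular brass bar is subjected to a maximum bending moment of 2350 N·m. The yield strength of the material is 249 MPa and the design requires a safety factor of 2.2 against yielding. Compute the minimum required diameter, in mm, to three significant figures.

d = 59.6 mm

σ_allow = 249/2.2 = 113.2 MPa.
For a solid circular section σ = 32M/(πd³), so d³ = 32M/(π σ_allow) = 32×2350000/(π×113.2) = 211500 mm³.
d = 59.58 mm.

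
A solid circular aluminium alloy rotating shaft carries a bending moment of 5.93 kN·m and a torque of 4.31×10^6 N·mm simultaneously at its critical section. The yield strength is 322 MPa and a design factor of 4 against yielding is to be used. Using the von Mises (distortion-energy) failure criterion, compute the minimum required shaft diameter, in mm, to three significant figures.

d = 96.1 mm

σ_allow = σ_y/n = 322/4 = 80.50 MPa.
For a solid shaft σ_b = 32M/(πd³) and τ = 16T/(πd³), so the von Mises stress is σ' = (16/πd³)·√(4M²+3T²).
√(4M²+3T²) = √(4×(5.930×10^6)² + 3×(4.310×10^6)²) = 1.401×10^7 N·mm.
d³ = 16×1.401×10^7/(π×80.50) = 886600 mm³.
d = 96.07 mm.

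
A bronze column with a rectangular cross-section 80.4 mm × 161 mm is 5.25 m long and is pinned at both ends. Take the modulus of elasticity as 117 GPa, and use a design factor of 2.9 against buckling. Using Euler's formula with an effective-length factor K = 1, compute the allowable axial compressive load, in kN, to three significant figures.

Buckling occurs about the weak axis: I_min = h·b³/12 = 161×80.4³/12 = 6.973×10^6 mm⁴ (b = 80.4 mm is the smaller dimension).
Effective length L_e = KL = 1×5.25 m = 5250 mm.
Euler critical load P_cr = π²EI/L_e² = π²×117000×6.973×10^6/5250² = 292100 N.
P_allow = P_cr/n = 292100/2.9 = 100700 N.

P_allow = 101 kN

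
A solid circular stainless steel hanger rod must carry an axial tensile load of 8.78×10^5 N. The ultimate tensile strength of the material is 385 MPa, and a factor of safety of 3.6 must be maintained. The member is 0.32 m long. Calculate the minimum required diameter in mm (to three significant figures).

Allowable stress σ_allow = 385/3.6 = 106.9 MPa.
Required area A = F/σ_allow = 878000/106.9 = 8210 mm².
A = πd²/4 → d = √(4A/π) = 102.2 mm.

d = 102 mm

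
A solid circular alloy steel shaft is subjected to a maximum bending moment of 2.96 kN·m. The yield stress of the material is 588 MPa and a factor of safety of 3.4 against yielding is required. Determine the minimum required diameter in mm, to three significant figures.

d = 55.9 mm

σ_allow = 588/3.4 = 172.9 MPa.
For a solid circular section σ = 32M/(πd³), so d³ = 32M/(π σ_allow) = 32×2960000/(π×172.9) = 174300 mm³.
d = 55.86 mm.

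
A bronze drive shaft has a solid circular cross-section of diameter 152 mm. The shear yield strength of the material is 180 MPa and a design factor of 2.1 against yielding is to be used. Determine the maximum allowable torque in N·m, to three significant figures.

T_allow = 59100 N·m

τ_allow = 180/2.1 = 85.71 MPa.
For a solid shaft T_allow = τ_allow·πd³/16; πd³/16 = π×152³/16 = 689500 mm³.
T_allow = 85.71×689500 = 5.910×10^7 N·mm = 59100 N·m.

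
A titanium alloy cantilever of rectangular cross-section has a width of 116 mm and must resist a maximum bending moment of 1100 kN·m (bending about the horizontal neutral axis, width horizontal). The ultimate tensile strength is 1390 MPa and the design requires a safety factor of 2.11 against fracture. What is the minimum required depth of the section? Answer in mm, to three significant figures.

h = 294 mm

σ_allow = 1390/2.11 = 658.8 MPa.
For a rectangular section σ = 6M/(bh²), so h² = 6M/(b σ_allow) = 6×1.1000×10^9/(116×658.8) = 86370 mm².
h = 293.9 mm.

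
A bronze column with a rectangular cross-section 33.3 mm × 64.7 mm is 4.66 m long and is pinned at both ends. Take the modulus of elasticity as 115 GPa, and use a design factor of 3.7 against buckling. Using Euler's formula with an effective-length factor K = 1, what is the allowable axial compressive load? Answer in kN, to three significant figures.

P_allow = 2.81 kN

Buckling occurs about the weak axis: I_min = h·b³/12 = 64.7×33.3³/12 = 199100 mm⁴ (b = 33.3 mm is the smaller dimension).
Effective length L_e = KL = 1×4.66 m = 4660 mm.
Euler critical load P_cr = π²EI/L_e² = π²×115000×199100/4660² = 10410 N.
P_allow = P_cr/n = 10410/3.7 = 2812 N.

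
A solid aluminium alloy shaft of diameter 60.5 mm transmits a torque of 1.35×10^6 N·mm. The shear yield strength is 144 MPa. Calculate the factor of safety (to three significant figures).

τ = 16T/(πd³) = 16×1350000/(π×60.5³) = 31.05 MPa.
n = τ_limit/τ = 144/31.05 = 4.638.

n = 4.64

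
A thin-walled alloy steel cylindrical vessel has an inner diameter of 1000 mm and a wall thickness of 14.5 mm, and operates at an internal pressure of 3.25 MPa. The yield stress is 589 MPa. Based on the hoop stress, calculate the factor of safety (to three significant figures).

σ_h = pD/(2t) = 3.25×1000/(2×14.5) = 112.1 MPa.
n = 589/112.1 = 5.256.

n = 5.26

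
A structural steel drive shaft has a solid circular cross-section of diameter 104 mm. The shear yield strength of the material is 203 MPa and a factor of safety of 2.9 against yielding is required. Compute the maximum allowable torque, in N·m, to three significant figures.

T_allow = 15500 N·m

τ_allow = 203/2.9 = 70.00 MPa.
For a solid shaft T_allow = τ_allow·πd³/16; πd³/16 = π×104³/16 = 220900 mm³.
T_allow = 70.00×220900 = 1.546×10^7 N·mm = 15460 N·m.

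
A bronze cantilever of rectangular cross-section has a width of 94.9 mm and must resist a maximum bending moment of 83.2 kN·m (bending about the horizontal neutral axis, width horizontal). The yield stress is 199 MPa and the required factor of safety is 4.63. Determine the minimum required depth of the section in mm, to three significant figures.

h = 350 mm

σ_allow = 199/4.63 = 42.98 MPa.
For a rectangular section σ = 6M/(bh²), so h² = 6M/(b σ_allow) = 6×8.3200×10^7/(94.9×42.98) = 122400 mm².
h = 349.8 mm.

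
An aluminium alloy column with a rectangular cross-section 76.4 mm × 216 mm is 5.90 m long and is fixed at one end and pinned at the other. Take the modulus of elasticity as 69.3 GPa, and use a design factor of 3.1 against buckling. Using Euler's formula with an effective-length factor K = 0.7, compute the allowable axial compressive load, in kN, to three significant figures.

Buckling occurs about the weak axis: I_min = h·b³/12 = 216×76.4³/12 = 8.027×10^6 mm⁴ (b = 76.4 mm is the smaller dimension).
Effective length L_e = KL = 0.7×5.90 m = 4130 mm.
Euler critical load P_cr = π²EI/L_e² = π²×69300×8.027×10^6/4130² = 321900 N.
P_allow = P_cr/n = 321900/3.1 = 103800 N.

P_allow = 104 kN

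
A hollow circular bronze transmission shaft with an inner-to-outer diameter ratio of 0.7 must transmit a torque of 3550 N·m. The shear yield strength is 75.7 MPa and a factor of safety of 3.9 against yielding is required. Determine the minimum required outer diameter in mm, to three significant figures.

τ_allow = 75.7/3.9 = 19.41 MPa.
For a hollow shaft τ = 16T/[πd_o³(1−k⁴)] with k = 0.7, so 1−k⁴ = 0.7599.
d_o³ = 16T/[π τ_allow (1−k⁴)] = 16×3550000/(π×19.41×0.7599) = 1.226×10^6 mm³.
d_o = 107.0 mm.

d_o = 107 mm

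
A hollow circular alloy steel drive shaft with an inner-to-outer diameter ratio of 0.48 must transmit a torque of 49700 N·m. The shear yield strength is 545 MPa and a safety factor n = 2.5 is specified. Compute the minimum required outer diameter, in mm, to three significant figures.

d_o = 107 mm

τ_allow = 545/2.5 = 218.0 MPa.
For a hollow shaft τ = 16T/[πd_o³(1−k⁴)] with k = 0.48, so 1−k⁴ = 0.9469.
d_o³ = 16T/[π τ_allow (1−k⁴)] = 16×4.9700×10^7/(π×218.0×0.9469) = 1.226×10^6 mm³.
d_o = 107.0 mm.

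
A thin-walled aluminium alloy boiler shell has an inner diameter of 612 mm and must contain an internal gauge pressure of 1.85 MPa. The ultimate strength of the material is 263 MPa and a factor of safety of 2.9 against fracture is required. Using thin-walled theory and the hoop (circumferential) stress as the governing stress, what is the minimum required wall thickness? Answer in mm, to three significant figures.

t = 6.24 mm

σ_allow = 263/2.9 = 90.69 MPa.
Hoop stress σ_h = pD/(2t), so t = pD/(2σ_allow) = 1.85×612/(2×90.69) = 6.242 mm.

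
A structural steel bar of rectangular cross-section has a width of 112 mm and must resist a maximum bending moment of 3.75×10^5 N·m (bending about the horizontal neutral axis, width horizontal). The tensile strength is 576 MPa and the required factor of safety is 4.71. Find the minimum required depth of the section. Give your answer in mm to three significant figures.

σ_allow = 576/4.71 = 122.3 MPa.
For a rectangular section σ = 6M/(bh²), so h² = 6M/(b σ_allow) = 6×3.7500×10^8/(112×122.3) = 164300 mm².
h = 405.3 mm.

h = 405 mm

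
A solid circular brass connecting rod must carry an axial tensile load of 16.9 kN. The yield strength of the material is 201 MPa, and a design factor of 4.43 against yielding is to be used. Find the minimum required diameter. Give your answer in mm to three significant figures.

Allowable stress σ_allow = 201/4.43 = 45.37 MPa.
Required area A = F/σ_allow = 16900/45.37 = 372.5 mm².
A = πd²/4 → d = √(4A/π) = 21.78 mm.

d = 21.8 mm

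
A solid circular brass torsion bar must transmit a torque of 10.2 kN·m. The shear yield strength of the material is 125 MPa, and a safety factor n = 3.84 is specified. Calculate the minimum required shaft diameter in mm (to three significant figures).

Allowable shear stress τ_allow = 125/3.84 = 32.55 MPa.
For a solid shaft τ = 16T/(πd³), so d³ = 16T/(π τ_allow) = 16×1.0200×10^7/(π×32.55) = 1.596×10^6 mm³.
d = (1.596×10^6)^(1/3) = 116.9 mm.

d = 117 mm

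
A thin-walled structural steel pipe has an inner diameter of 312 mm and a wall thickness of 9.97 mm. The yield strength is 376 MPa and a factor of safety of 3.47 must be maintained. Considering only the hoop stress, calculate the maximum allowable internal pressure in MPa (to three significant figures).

p_allow = 6.93 MPa

σ_allow = 376/3.47 = 108.4 MPa.
σ_h = pD/(2t) → p_allow = 2σ_allow t/D = 2×108.4×9.97/312 = 6.925 MPa.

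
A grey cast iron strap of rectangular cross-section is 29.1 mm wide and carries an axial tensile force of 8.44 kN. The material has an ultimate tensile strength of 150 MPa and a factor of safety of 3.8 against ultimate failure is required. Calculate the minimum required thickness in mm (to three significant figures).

σ_allow = 150/3.8 = 39.47 MPa.
Required area A = F/σ_allow = 8440.0/39.47 = 213.8 mm².
t = A/w = 213.8/29.1 = 7.348 mm.

t = 7.35 mm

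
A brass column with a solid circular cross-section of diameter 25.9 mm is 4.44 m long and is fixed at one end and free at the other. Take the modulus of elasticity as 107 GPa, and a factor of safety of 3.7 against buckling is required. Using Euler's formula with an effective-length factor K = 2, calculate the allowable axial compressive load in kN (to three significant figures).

P_allow = 0.0800 kN

I = πd⁴/64 = π×25.9⁴/64 = 22090 mm⁴.
Effective length L_e = KL = 2×4.44 m = 8880 mm.
Euler critical load P_cr = π²EI/L_e² = π²×107000×22090/8880² = 295.8 N.
P_allow = P_cr/n = 295.8/3.7 = 79.95 N.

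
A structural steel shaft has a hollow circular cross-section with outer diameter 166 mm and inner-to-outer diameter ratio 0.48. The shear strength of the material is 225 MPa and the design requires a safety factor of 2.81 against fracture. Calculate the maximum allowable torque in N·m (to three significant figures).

τ_allow = 225/2.81 = 80.07 MPa.
For a hollow shaft T_allow = τ_allow·πd_o³(1−k⁴)/16 with 1−k⁴ = 0.9469, so πd_o³(1−k⁴)/16 = 850500 mm³.
T_allow = 80.07×850500 = 6.810×10^7 N·mm = 68100 N·m.

T_allow = 68100 N·m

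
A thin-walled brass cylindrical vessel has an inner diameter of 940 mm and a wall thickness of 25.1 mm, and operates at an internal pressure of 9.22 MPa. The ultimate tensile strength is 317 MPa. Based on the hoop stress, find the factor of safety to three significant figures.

σ_h = pD/(2t) = 9.22×940/(2×25.1) = 172.6 MPa.
n = 317/172.6 = 1.836.

n = 1.84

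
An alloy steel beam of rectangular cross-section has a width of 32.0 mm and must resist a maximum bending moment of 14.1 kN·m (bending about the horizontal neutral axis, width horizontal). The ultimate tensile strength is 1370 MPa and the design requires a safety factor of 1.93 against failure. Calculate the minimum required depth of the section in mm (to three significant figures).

σ_allow = 1370/1.93 = 709.8 MPa.
For a rectangular section σ = 6M/(bh²), so h² = 6M/(b σ_allow) = 6×1.4100×10^7/(32.0×709.8) = 3724 mm².
h = 61.03 mm.

h = 61.0 mm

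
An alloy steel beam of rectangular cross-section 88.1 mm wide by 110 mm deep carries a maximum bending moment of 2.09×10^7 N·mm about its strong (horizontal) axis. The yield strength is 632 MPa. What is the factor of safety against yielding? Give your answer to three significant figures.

Section modulus S = bh²/6 = 88.1×110²/6 = 177700 mm³.
σ = M/S = 2.0900×10^7/177700 = 117.6 MPa.
n = 632/117.6 = 5.373.

n = 5.37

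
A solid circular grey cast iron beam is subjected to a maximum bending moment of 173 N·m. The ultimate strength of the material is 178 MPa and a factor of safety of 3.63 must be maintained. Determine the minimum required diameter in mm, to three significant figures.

σ_allow = 178/3.63 = 49.04 MPa.
For a solid circular section σ = 32M/(πd³), so d³ = 32M/(π σ_allow) = 32×173000/(π×49.04) = 35940 mm³.
d = 33.00 mm.

d = 33.0 mm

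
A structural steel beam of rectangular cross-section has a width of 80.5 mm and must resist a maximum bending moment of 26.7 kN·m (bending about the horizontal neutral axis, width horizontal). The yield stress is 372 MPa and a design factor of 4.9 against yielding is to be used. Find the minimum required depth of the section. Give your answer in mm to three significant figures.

h = 162 mm

σ_allow = 372/4.9 = 75.92 MPa.
For a rectangular section σ = 6M/(bh²), so h² = 6M/(b σ_allow) = 6×2.6700×10^7/(80.5×75.92) = 26210 mm².
h = 161.9 mm.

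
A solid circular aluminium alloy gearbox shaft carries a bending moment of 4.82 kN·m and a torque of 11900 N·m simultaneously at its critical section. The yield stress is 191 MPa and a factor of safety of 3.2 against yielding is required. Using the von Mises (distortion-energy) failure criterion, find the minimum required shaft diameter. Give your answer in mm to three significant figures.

d = 125 mm

σ_allow = σ_y/n = 191/3.2 = 59.69 MPa.
For a solid shaft σ_b = 32M/(πd³) and τ = 16T/(πd³), so the von Mises stress is σ' = (16/πd³)·√(4M²+3T²).
√(4M²+3T²) = √(4×(4.820×10^6)² + 3×(1.190×10^7)²) = 2.275×10^7 N·mm.
d³ = 16×2.275×10^7/(π×59.69) = 1.942×10^6 mm³.
d = 124.8 mm.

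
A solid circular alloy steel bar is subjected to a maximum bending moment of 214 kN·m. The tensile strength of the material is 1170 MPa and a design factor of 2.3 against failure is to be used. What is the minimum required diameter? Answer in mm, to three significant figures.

d = 162 mm

σ_allow = 1170/2.3 = 508.7 MPa.
For a solid circular section σ = 32M/(πd³), so d³ = 32M/(π σ_allow) = 32×2.1400×10^8/(π×508.7) = 4.285×10^6 mm³.
d = 162.4 mm.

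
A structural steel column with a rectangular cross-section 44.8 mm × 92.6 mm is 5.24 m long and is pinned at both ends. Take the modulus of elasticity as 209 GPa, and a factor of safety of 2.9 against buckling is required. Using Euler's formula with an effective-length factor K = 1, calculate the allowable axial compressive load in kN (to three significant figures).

Buckling occurs about the weak axis: I_min = h·b³/12 = 92.6×44.8³/12 = 693800 mm⁴ (b = 44.8 mm is the smaller dimension).
Effective length L_e = KL = 1×5.24 m = 5240 mm.
Euler critical load P_cr = π²EI/L_e² = π²×209000×693800/5240² = 52130 N.
P_allow = P_cr/n = 52130/2.9 = 17970 N.

P_allow = 18.0 kN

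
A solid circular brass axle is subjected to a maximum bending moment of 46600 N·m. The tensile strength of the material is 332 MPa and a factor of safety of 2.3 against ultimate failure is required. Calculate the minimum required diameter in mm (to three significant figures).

d = 149 mm

σ_allow = 332/2.3 = 144.3 MPa.
For a solid circular section σ = 32M/(πd³), so d³ = 32M/(π σ_allow) = 32×4.6600×10^7/(π×144.3) = 3.288×10^6 mm³.
d = 148.7 mm.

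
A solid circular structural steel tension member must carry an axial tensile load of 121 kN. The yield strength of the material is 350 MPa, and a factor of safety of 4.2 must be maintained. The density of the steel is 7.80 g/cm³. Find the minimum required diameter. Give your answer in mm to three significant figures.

Allowable stress σ_allow = 350/4.2 = 83.33 MPa.
Required area A = F/σ_allow = 121000/83.33 = 1452 mm².
A = πd²/4 → d = √(4A/π) = 43.00 mm.

d = 43.0 mm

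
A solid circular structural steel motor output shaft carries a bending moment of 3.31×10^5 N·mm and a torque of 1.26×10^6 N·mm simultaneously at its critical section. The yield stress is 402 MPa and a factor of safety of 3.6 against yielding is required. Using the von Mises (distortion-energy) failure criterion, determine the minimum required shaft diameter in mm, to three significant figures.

σ_allow = σ_y/n = 402/3.6 = 111.7 MPa.
For a solid shaft σ_b = 32M/(πd³) and τ = 16T/(πd³), so the von Mises stress is σ' = (16/πd³)·√(4M²+3T²).
√(4M²+3T²) = √(4×(331000)² + 3×(1.260×10^6)²) = 2.281×10^6 N·mm.
d³ = 16×2.281×10^6/(π×111.7) = 104000 mm³.
d = 47.03 mm.

d = 47.0 mm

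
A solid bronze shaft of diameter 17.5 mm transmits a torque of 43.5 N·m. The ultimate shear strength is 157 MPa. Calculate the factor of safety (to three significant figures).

τ = 16T/(πd³) = 16×43500/(π×17.5³) = 41.34 MPa.
n = τ_limit/τ = 157/41.34 = 3.798.

n = 3.80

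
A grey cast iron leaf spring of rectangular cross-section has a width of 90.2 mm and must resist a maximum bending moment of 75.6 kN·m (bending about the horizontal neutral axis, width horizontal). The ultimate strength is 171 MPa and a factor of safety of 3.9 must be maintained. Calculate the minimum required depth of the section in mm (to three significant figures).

σ_allow = 171/3.9 = 43.85 MPa.
For a rectangular section σ = 6M/(bh²), so h² = 6M/(b σ_allow) = 6×7.5600×10^7/(90.2×43.85) = 114700 mm².
h = 338.7 mm.

h = 339 mm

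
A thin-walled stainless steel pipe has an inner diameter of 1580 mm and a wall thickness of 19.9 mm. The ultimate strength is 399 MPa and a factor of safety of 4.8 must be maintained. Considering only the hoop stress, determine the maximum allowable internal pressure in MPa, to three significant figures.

σ_allow = 399/4.8 = 83.12 MPa.
σ_h = pD/(2t) → p_allow = 2σ_allow t/D = 2×83.12×19.9/1580 = 2.094 MPa.

p_allow = 2.09 MPa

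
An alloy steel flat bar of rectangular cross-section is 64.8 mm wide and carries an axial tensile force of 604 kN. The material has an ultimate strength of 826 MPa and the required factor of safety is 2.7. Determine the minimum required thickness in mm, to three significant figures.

σ_allow = 826/2.7 = 305.9 MPa.
Required area A = F/σ_allow = 604000/305.9 = 1974 mm².
t = A/w = 1974/64.8 = 30.47 mm.

t = 30.5 mm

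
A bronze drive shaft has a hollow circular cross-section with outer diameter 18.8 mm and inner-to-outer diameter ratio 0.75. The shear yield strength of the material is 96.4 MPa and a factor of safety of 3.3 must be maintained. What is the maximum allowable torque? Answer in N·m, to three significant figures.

τ_allow = 96.4/3.3 = 29.21 MPa.
For a hollow shaft T_allow = τ_allow·πd_o³(1−k⁴)/16 with 1−k⁴ = 0.6836, so πd_o³(1−k⁴)/16 = 891.9 mm³.
T_allow = 29.21×891.9 = 26050 N·mm = 26.05 N·m.

T_allow = 26.1 N·m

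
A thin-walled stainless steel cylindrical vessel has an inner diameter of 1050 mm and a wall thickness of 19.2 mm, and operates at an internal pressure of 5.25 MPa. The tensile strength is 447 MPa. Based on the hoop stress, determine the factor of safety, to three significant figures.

σ_h = pD/(2t) = 5.25×1050/(2×19.2) = 143.6 MPa.
n = 447/143.6 = 3.114.

n = 3.11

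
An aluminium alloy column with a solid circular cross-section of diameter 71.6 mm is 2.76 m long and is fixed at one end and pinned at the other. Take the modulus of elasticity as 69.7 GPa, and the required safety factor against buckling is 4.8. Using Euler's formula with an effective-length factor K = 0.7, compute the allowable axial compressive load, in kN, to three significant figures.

I = πd⁴/64 = π×71.6⁴/64 = 1.290×10^6 mm⁴.
Effective length L_e = KL = 0.7×2.76 m = 1932 mm.
Euler critical load P_cr = π²EI/L_e² = π²×69700×1.290×10^6/1932² = 237800 N.
P_allow = P_cr/n = 237800/4.8 = 49530 N.

P_allow = 49.5 kN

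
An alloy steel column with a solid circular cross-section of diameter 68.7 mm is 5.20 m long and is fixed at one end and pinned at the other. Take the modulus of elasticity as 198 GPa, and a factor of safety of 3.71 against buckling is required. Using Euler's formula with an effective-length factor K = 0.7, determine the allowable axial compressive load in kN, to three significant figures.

I = πd⁴/64 = π×68.7⁴/64 = 1.093×10^6 mm⁴.
Effective length L_e = KL = 0.7×5.20 m = 3640 mm.
Euler critical load P_cr = π²EI/L_e² = π²×198000×1.093×10^6/3640² = 161300 N.
P_allow = P_cr/n = 161300/3.71 = 43470 N.

P_allow = 43.5 kN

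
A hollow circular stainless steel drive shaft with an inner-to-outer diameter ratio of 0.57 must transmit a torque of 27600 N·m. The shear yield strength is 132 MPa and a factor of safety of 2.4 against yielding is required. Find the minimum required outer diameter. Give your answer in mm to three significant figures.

τ_allow = 132/2.4 = 55.00 MPa.
For a hollow shaft τ = 16T/[πd_o³(1−k⁴)] with k = 0.57, so 1−k⁴ = 0.8944.
d_o³ = 16T/[π τ_allow (1−k⁴)] = 16×2.7600×10^7/(π×55.00×0.8944) = 2.857×10^6 mm³.
d_o = 141.9 mm.

d_o = 142 mm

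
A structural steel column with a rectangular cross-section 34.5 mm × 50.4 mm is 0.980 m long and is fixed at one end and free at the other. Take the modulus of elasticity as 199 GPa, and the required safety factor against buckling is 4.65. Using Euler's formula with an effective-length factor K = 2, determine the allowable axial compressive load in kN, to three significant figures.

Buckling occurs about the weak axis: I_min = h·b³/12 = 50.4×34.5³/12 = 172500 mm⁴ (b = 34.5 mm is the smaller dimension).
Effective length L_e = KL = 2×0.980 m = 1960 mm.
Euler critical load P_cr = π²EI/L_e² = π²×199000×172500/1960² = 88180 N.
P_allow = P_cr/n = 88180/4.65 = 18960 N.

P_allow = 19.0 kN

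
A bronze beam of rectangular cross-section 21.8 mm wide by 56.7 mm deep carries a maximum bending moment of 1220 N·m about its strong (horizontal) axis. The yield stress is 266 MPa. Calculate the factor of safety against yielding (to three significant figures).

n = 2.55

Section modulus S = bh²/6 = 21.8×56.7²/6 = 11680 mm³.
σ = M/S = 1220000/11680 = 104.4 MPa.
n = 266/104.4 = 2.547.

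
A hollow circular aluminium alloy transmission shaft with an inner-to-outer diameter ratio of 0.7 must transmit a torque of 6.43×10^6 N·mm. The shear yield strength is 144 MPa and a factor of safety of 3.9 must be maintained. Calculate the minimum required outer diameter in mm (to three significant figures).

d_o = 105 mm

τ_allow = 144/3.9 = 36.92 MPa.
For a hollow shaft τ = 16T/[πd_o³(1−k⁴)] with k = 0.7, so 1−k⁴ = 0.7599.
d_o³ = 16T/[π τ_allow (1−k⁴)] = 16×6430000/(π×36.92×0.7599) = 1.167×10^6 mm³.
d_o = 105.3 mm.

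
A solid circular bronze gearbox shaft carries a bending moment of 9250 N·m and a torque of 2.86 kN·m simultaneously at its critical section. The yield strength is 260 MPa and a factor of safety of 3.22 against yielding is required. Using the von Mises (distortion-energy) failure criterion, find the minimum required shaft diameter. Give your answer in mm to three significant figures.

σ_allow = σ_y/n = 260/3.22 = 80.75 MPa.
For a solid shaft σ_b = 32M/(πd³) and τ = 16T/(πd³), so the von Mises stress is σ' = (16/πd³)·√(4M²+3T²).
√(4M²+3T²) = √(4×(9.250×10^6)² + 3×(2.860×10^6)²) = 1.915×10^7 N·mm.
d³ = 16×1.915×10^7/(π×80.75) = 1.208×10^6 mm³.
d = 106.5 mm.

d = 107 mm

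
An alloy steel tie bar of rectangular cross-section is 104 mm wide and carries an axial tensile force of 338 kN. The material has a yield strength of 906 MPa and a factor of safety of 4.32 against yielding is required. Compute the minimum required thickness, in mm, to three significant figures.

σ_allow = 906/4.32 = 209.7 MPa.
Required area A = F/σ_allow = 338000/209.7 = 1612 mm².
t = A/w = 1612/104 = 15.50 mm.

t = 15.5 mm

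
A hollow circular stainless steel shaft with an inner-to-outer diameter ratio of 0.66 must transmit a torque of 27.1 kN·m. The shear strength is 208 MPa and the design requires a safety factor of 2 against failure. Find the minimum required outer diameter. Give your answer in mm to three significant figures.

d_o = 118 mm

τ_allow = 208/2 = 104.0 MPa.
For a hollow shaft τ = 16T/[πd_o³(1−k⁴)] with k = 0.66, so 1−k⁴ = 0.8103.
d_o³ = 16T/[π τ_allow (1−k⁴)] = 16×2.7100×10^7/(π×104.0×0.8103) = 1.638×10^6 mm³.
d_o = 117.9 mm.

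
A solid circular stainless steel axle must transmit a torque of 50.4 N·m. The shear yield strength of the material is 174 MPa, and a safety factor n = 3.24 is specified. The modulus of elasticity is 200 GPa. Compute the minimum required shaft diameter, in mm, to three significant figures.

d = 16.8 mm

Allowable shear stress τ_allow = 174/3.24 = 53.70 MPa.
For a solid shaft τ = 16T/(πd³), so d³ = 16T/(π τ_allow) = 16×50400/(π×53.70) = 4780 mm³.
d = (4780)^(1/3) = 16.84 mm.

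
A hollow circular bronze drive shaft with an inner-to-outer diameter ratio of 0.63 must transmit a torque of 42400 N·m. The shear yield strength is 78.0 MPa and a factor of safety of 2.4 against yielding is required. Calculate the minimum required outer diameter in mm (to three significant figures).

τ_allow = 78.0/2.4 = 32.50 MPa.
For a hollow shaft τ = 16T/[πd_o³(1−k⁴)] with k = 0.63, so 1−k⁴ = 0.8425.
d_o³ = 16T/[π τ_allow (1−k⁴)] = 16×4.2400×10^7/(π×32.50×0.8425) = 7.887×10^6 mm³.
d_o = 199.1 mm.

d_o = 199 mm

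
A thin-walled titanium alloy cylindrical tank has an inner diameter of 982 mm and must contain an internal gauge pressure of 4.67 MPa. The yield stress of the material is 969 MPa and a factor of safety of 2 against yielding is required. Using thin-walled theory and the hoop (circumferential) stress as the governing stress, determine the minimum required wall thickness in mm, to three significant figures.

t = 4.73 mm

σ_allow = 969/2 = 484.5 MPa.
Hoop stress σ_h = pD/(2t), so t = pD/(2σ_allow) = 4.67×982/(2×484.5) = 4.733 mm.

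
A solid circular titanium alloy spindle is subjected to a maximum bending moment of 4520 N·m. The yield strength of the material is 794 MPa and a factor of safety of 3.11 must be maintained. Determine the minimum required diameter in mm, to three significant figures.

d = 56.5 mm

σ_allow = 794/3.11 = 255.3 MPa.
For a solid circular section σ = 32M/(πd³), so d³ = 32M/(π σ_allow) = 32×4520000/(π×255.3) = 180300 mm³.
d = 56.50 mm.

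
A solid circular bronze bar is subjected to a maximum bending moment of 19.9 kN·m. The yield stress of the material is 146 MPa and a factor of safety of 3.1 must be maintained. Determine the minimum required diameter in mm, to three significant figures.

σ_allow = 146/3.1 = 47.10 MPa.
For a solid circular section σ = 32M/(πd³), so d³ = 32M/(π σ_allow) = 32×1.9900×10^7/(π×47.10) = 4.304×10^6 mm³.
d = 162.7 mm.

d = 163 mm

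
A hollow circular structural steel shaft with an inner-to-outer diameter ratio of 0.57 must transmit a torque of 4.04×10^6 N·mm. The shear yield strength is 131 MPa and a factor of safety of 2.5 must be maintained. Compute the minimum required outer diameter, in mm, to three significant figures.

d_o = 76.0 mm

τ_allow = 131/2.5 = 52.40 MPa.
For a hollow shaft τ = 16T/[πd_o³(1−k⁴)] with k = 0.57, so 1−k⁴ = 0.8944.
d_o³ = 16T/[π τ_allow (1−k⁴)] = 16×4040000/(π×52.40×0.8944) = 439000 mm³.
d_o = 76.00 mm.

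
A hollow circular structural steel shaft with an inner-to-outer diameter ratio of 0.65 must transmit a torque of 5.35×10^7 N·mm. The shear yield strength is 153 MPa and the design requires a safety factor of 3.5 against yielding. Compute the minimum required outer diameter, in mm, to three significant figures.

τ_allow = 153/3.5 = 43.71 MPa.
For a hollow shaft τ = 16T/[πd_o³(1−k⁴)] with k = 0.65, so 1−k⁴ = 0.8215.
d_o³ = 16T/[π τ_allow (1−k⁴)] = 16×5.3500×10^7/(π×43.71×0.8215) = 7.587×10^6 mm³.
d_o = 196.5 mm.

d_o = 197 mm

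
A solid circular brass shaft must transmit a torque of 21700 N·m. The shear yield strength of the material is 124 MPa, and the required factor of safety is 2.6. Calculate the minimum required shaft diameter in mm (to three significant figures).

d = 132 mm

Allowable shear stress τ_allow = 124/2.6 = 47.69 MPa.
For a solid shaft τ = 16T/(πd³), so d³ = 16T/(π τ_allow) = 16×2.1700×10^7/(π×47.69) = 2.317×10^6 mm³.
d = (2.317×10^6)^(1/3) = 132.3 mm.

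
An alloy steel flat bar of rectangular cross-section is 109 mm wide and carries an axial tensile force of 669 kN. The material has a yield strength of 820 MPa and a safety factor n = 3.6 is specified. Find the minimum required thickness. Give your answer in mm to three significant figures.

t = 26.9 mm

σ_allow = 820/3.6 = 227.8 MPa.
Required area A = F/σ_allow = 669000/227.8 = 2937 mm².
t = A/w = 2937/109 = 26.95 mm.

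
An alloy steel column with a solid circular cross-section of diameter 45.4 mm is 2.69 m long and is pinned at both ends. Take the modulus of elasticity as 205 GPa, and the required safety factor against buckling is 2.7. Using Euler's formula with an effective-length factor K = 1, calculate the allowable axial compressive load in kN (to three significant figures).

I = πd⁴/64 = π×45.4⁴/64 = 208500 mm⁴.
Effective length L_e = KL = 1×2.69 m = 2690 mm.
Euler critical load P_cr = π²EI/L_e² = π²×205000×208500/2690² = 58310 N.
P_allow = P_cr/n = 58310/2.7 = 21600 N.

P_allow = 21.6 kN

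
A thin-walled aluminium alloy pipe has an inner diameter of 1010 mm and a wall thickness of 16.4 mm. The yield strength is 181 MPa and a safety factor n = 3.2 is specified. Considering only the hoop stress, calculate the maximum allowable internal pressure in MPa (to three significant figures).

p_allow = 1.84 MPa

σ_allow = 181/3.2 = 56.56 MPa.
σ_h = pD/(2t) → p_allow = 2σ_allow t/D = 2×56.56×16.4/1010 = 1.837 MPa.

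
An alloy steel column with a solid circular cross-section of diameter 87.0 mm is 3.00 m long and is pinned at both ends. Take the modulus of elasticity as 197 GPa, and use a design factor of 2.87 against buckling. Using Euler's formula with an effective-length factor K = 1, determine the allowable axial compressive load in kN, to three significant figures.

P_allow = 212 kN

I = πd⁴/64 = π×87.0⁴/64 = 2.812×10^6 mm⁴.
Effective length L_e = KL = 1×3.00 m = 3000 mm.
Euler critical load P_cr = π²EI/L_e² = π²×197000×2.812×10^6/3000² = 607500 N.
P_allow = P_cr/n = 607500/2.87 = 211700 N.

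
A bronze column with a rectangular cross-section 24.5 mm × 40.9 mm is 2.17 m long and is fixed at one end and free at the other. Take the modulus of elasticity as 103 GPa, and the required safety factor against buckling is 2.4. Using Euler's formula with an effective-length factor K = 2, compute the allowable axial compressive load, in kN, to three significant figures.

P_allow = 1.13 kN

Buckling occurs about the weak axis: I_min = h·b³/12 = 40.9×24.5³/12 = 50120 mm⁴ (b = 24.5 mm is the smaller dimension).
Effective length L_e = KL = 2×2.17 m = 4340 mm.
Euler critical load P_cr = π²EI/L_e² = π²×103000×50120/4340² = 2705 N.
P_allow = P_cr/n = 2705/2.4 = 1127 N.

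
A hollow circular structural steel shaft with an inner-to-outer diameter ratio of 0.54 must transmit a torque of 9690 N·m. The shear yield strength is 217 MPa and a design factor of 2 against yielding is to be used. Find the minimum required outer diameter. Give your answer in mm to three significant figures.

d_o = 79.2 mm

τ_allow = 217/2 = 108.5 MPa.
For a hollow shaft τ = 16T/[πd_o³(1−k⁴)] with k = 0.54, so 1−k⁴ = 0.9150.
d_o³ = 16T/[π τ_allow (1−k⁴)] = 16×9690000/(π×108.5×0.9150) = 497100 mm³.
d_o = 79.22 mm.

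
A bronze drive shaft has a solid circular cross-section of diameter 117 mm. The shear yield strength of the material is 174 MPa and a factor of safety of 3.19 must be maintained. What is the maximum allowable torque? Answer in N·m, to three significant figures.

T_allow = 17200 N·m

τ_allow = 174/3.19 = 54.55 MPa.
For a solid shaft T_allow = τ_allow·πd³/16; πd³/16 = π×117³/16 = 314500 mm³.
T_allow = 54.55×314500 = 1.715×10^7 N·mm = 17150 N·m.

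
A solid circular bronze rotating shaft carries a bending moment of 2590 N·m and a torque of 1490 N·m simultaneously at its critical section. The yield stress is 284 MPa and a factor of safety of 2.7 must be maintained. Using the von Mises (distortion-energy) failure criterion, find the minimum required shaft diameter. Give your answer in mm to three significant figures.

d = 65.4 mm

σ_allow = σ_y/n = 284/2.7 = 105.2 MPa.
For a solid shaft σ_b = 32M/(πd³) and τ = 16T/(πd³), so the von Mises stress is σ' = (16/πd³)·√(4M²+3T²).
√(4M²+3T²) = √(4×(2.590×10^6)² + 3×(1.490×10^6)²) = 5.787×10^6 N·mm.
d³ = 16×5.787×10^6/(π×105.2) = 280200 mm³.
d = 65.44 mm.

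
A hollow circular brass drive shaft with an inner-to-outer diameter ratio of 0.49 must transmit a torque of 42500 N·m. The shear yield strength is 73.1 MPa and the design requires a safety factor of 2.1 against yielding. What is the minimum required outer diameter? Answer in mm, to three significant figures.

τ_allow = 73.1/2.1 = 34.81 MPa.
For a hollow shaft τ = 16T/[πd_o³(1−k⁴)] with k = 0.49, so 1−k⁴ = 0.9424.
d_o³ = 16T/[π τ_allow (1−k⁴)] = 16×4.2500×10^7/(π×34.81×0.9424) = 6.599×10^6 mm³.
d_o = 187.6 mm.

d_o = 188 mm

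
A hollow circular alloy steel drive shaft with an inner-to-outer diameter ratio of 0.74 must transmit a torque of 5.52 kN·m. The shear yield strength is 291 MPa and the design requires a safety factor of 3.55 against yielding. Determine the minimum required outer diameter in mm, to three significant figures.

d_o = 78.8 mm

τ_allow = 291/3.55 = 81.97 MPa.
For a hollow shaft τ = 16T/[πd_o³(1−k⁴)] with k = 0.74, so 1−k⁴ = 0.7001.
d_o³ = 16T/[π τ_allow (1−k⁴)] = 16×5520000/(π×81.97×0.7001) = 489900 mm³.
d_o = 78.83 mm.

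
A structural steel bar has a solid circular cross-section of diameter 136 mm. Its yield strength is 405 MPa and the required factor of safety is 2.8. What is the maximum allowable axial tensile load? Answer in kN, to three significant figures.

σ_allow = 405/2.8 = 144.6 MPa.
A = πd²/4 = π×136²/4 = 14530 mm².
F_allow = σ_allow × A = 144.6×14530 = 2.101×10^6 N.

F_allow = 2100 kN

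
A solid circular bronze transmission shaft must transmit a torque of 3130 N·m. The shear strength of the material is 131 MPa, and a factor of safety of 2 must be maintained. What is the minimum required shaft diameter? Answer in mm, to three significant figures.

Allowable shear stress τ_allow = 131/2 = 65.50 MPa.
For a solid shaft τ = 16T/(πd³), so d³ = 16T/(π τ_allow) = 16×3130000/(π×65.50) = 243400 mm³.
d = (243400)^(1/3) = 62.43 mm.

d = 62.4 mm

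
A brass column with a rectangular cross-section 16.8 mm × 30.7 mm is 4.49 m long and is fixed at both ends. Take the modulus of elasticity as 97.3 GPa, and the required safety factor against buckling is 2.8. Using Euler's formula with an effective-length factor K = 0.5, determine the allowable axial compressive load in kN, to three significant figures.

P_allow = 0.825 kN

Buckling occurs about the weak axis: I_min = h·b³/12 = 30.7×16.8³/12 = 12130 mm⁴ (b = 16.8 mm is the smaller dimension).
Effective length L_e = KL = 0.5×4.49 m = 2245 mm.
Euler critical load P_cr = π²EI/L_e² = π²×97300×12130/2245² = 2311 N.
P_allow = P_cr/n = 2311/2.8 = 825.5 N.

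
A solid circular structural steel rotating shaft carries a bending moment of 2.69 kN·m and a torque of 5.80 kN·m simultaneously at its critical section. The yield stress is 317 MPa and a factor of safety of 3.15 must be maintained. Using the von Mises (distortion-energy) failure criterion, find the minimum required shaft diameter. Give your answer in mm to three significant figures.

d = 83.2 mm

σ_allow = σ_y/n = 317/3.15 = 100.6 MPa.
For a solid shaft σ_b = 32M/(πd³) and τ = 16T/(πd³), so the von Mises stress is σ' = (16/πd³)·√(4M²+3T²).
√(4M²+3T²) = √(4×(2.690×10^6)² + 3×(5.800×10^6)²) = 1.140×10^7 N·mm.
d³ = 16×1.140×10^7/(π×100.6) = 576700 mm³.
d = 83.24 mm.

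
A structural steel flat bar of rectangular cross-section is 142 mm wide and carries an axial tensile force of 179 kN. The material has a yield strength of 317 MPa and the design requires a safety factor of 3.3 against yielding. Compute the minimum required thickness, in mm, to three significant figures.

σ_allow = 317/3.3 = 96.06 MPa.
Required area A = F/σ_allow = 179000/96.06 = 1863 mm².
t = A/w = 1863/142 = 13.12 mm.

t = 13.1 mm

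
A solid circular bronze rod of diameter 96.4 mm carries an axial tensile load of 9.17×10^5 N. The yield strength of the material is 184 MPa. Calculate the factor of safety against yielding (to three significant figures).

A = πd²/4 = 7299 mm².
σ = F/A = 917000/7299 = 125.6 MPa.
n = 184/125.6 = 1.465.

n = 1.46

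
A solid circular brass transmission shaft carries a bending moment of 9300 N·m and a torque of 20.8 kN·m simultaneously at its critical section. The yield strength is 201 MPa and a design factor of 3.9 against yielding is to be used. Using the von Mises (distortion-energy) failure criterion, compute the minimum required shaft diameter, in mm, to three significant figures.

σ_allow = σ_y/n = 201/3.9 = 51.54 MPa.
For a solid shaft σ_b = 32M/(πd³) and τ = 16T/(πd³), so the von Mises stress is σ' = (16/πd³)·√(4M²+3T²).
√(4M²+3T²) = √(4×(9.300×10^6)² + 3×(2.080×10^7)²) = 4.054×10^7 N·mm.
d³ = 16×4.054×10^7/(π×51.54) = 4.007×10^6 mm³.
d = 158.8 mm.

d = 159 mm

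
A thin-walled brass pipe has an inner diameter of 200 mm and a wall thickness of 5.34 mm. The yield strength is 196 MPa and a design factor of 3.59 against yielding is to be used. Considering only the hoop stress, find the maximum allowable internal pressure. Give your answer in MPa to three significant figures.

p_allow = 2.92 MPa

σ_allow = 196/3.59 = 54.60 MPa.
σ_h = pD/(2t) → p_allow = 2σ_allow t/D = 2×54.60×5.34/200 = 2.915 MPa.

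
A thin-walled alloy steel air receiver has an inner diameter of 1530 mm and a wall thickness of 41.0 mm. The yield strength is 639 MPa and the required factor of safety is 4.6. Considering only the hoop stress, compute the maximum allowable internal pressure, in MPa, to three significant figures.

p_allow = 7.45 MPa

σ_allow = 639/4.6 = 138.9 MPa.
σ_h = pD/(2t) → p_allow = 2σ_allow t/D = 2×138.9×41.0/1530 = 7.445 MPa.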